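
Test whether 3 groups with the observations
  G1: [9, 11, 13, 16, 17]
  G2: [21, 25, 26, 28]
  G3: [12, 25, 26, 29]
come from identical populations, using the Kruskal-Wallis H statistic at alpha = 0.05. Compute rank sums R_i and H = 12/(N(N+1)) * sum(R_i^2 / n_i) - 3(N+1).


Step 1: Combine all N = 13 observations and assign midranks.
sorted (value, group, rank): (9,G1,1), (11,G1,2), (12,G3,3), (13,G1,4), (16,G1,5), (17,G1,6), (21,G2,7), (25,G2,8.5), (25,G3,8.5), (26,G2,10.5), (26,G3,10.5), (28,G2,12), (29,G3,13)
Step 2: Sum ranks within each group.
R_1 = 18 (n_1 = 5)
R_2 = 38 (n_2 = 4)
R_3 = 35 (n_3 = 4)
Step 3: H = 12/(N(N+1)) * sum(R_i^2/n_i) - 3(N+1)
     = 12/(13*14) * (18^2/5 + 38^2/4 + 35^2/4) - 3*14
     = 0.065934 * 732.05 - 42
     = 6.267033.
Step 4: Ties present; correction factor C = 1 - 12/(13^3 - 13) = 0.994505. Corrected H = 6.267033 / 0.994505 = 6.301657.
Step 5: Under H0, H ~ chi^2(2); p-value = 0.042817.
Step 6: alpha = 0.05. reject H0.

H = 6.3017, df = 2, p = 0.042817, reject H0.


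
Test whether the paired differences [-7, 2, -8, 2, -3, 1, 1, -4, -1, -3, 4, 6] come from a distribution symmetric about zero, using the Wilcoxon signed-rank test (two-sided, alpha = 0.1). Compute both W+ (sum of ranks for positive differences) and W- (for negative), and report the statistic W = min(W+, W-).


Step 1: Drop any zero differences (none here) and take |d_i|.
|d| = [7, 2, 8, 2, 3, 1, 1, 4, 1, 3, 4, 6]
Step 2: Midrank |d_i| (ties get averaged ranks).
ranks: |7|->11, |2|->4.5, |8|->12, |2|->4.5, |3|->6.5, |1|->2, |1|->2, |4|->8.5, |1|->2, |3|->6.5, |4|->8.5, |6|->10
Step 3: Attach original signs; sum ranks with positive sign and with negative sign.
W+ = 4.5 + 4.5 + 2 + 2 + 8.5 + 10 = 31.5
W- = 11 + 12 + 6.5 + 8.5 + 2 + 6.5 = 46.5
(Check: W+ + W- = 78 should equal n(n+1)/2 = 78.)
Step 4: Test statistic W = min(W+, W-) = 31.5.
Step 5: Ties in |d|, so use the tie-corrected normal approximation.
        E[W] = n(n+1)/4 = 12*13/4 = 39.
        Tie groups: |d|=1 (t=3), |d|=2 (t=2), |d|=3 (t=2), |d|=4 (t=2); sum(t^3 - t) = 42.
        Var[W] = n(n+1)(2n+1)/24 - sum(t^3-t)/48 = 3900/24 - 42/48 = 161.625.
        z = (W - E[W]) / sqrt(Var[W]) = (31.5 - 39) / 12.7132 = -0.5899.
        Two-sided p = 2*Phi(z) = 0.555232.
Step 6: alpha = 0.1. fail to reject H0.

W+ = 31.5, W- = 46.5, W = min = 31.5, p = 0.555232, fail to reject H0.


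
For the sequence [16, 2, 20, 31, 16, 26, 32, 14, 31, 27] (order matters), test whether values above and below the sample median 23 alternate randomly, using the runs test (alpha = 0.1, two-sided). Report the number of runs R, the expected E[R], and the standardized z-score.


Step 1: Compute median = 23; label A = above, B = below.
Labels in order: BBBABAABAA  (n_A = 5, n_B = 5)
Step 2: Count runs R = 6.
Step 3: Under H0 (random ordering), E[R] = 2*n_A*n_B/(n_A+n_B) + 1 = 2*5*5/10 + 1 = 6.0000.
        Var[R] = 2*n_A*n_B*(2*n_A*n_B - n_A - n_B) / ((n_A+n_B)^2 * (n_A+n_B-1)) = 2000/900 = 2.2222.
        SD[R] = 1.4907.
Step 4: R = E[R], so z = 0 with no continuity correction.
Step 5: Two-sided p-value via normal approximation = 2*(1 - Phi(|z|)) = 1.000000.
Step 6: alpha = 0.1. fail to reject H0.

R = 6, z = 0.0000, p = 1.000000, fail to reject H0.


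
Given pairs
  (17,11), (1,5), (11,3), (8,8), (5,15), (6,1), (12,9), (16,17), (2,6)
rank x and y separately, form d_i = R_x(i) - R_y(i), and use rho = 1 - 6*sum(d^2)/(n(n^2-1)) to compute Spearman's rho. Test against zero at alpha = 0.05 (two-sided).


Step 1: Rank x and y separately (midranks; no ties here).
rank(x): 17->9, 1->1, 11->6, 8->5, 5->3, 6->4, 12->7, 16->8, 2->2
rank(y): 11->7, 5->3, 3->2, 8->5, 15->8, 1->1, 9->6, 17->9, 6->4
Step 2: d_i = R_x(i) - R_y(i); compute d_i^2.
  (9-7)^2=4, (1-3)^2=4, (6-2)^2=16, (5-5)^2=0, (3-8)^2=25, (4-1)^2=9, (7-6)^2=1, (8-9)^2=1, (2-4)^2=4
sum(d^2) = 64.
Step 3: rho = 1 - 6*64 / (9*(9^2 - 1)) = 1 - 384/720 = 0.466667.
Step 4: Under H0, t = rho * sqrt((n-2)/(1-rho^2)) = 1.3960 ~ t(7).
Step 5: Two-sided p-value from the t-distribution with 7 df = 0.205386.
Step 6: alpha = 0.05. fail to reject H0.

rho = 0.4667, p = 0.205386, fail to reject H0 at alpha = 0.05.


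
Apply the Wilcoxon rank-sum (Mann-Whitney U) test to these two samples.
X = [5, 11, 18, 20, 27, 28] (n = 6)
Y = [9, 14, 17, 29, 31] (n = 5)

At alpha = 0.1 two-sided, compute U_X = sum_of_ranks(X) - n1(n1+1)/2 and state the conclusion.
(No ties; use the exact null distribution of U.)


Step 1: Combine and sort all 11 observations; assign midranks.
sorted (value, group): (5,X), (9,Y), (11,X), (14,Y), (17,Y), (18,X), (20,X), (27,X), (28,X), (29,Y), (31,Y)
ranks: 5->1, 9->2, 11->3, 14->4, 17->5, 18->6, 20->7, 27->8, 28->9, 29->10, 31->11
Step 2: Rank sum for X: R1 = 1 + 3 + 6 + 7 + 8 + 9 = 34.
Step 3: U_X = R1 - n1(n1+1)/2 = 34 - 6*7/2 = 34 - 21 = 13.
       U_Y = n1*n2 - U_X = 30 - 13 = 17.
Step 4: No ties, so the exact null distribution of U (based on enumerating the C(11,6) = 462 equally likely rank assignments) gives the two-sided p-value.
Step 5: p-value = 0.792208; compare to alpha = 0.1. fail to reject H0.

U_X = 13, p = 0.792208, fail to reject H0 at alpha = 0.1.


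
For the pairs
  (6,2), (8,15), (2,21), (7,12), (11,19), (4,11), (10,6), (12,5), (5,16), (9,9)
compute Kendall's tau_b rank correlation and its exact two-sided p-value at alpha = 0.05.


Step 1: Enumerate the 45 unordered pairs (i,j) with i<j and classify each by sign(x_j-x_i) * sign(y_j-y_i).
  (1,2):dx=+2,dy=+13->C; (1,3):dx=-4,dy=+19->D; (1,4):dx=+1,dy=+10->C; (1,5):dx=+5,dy=+17->C
  (1,6):dx=-2,dy=+9->D; (1,7):dx=+4,dy=+4->C; (1,8):dx=+6,dy=+3->C; (1,9):dx=-1,dy=+14->D
  (1,10):dx=+3,dy=+7->C; (2,3):dx=-6,dy=+6->D; (2,4):dx=-1,dy=-3->C; (2,5):dx=+3,dy=+4->C
  (2,6):dx=-4,dy=-4->C; (2,7):dx=+2,dy=-9->D; (2,8):dx=+4,dy=-10->D; (2,9):dx=-3,dy=+1->D
  (2,10):dx=+1,dy=-6->D; (3,4):dx=+5,dy=-9->D; (3,5):dx=+9,dy=-2->D; (3,6):dx=+2,dy=-10->D
  (3,7):dx=+8,dy=-15->D; (3,8):dx=+10,dy=-16->D; (3,9):dx=+3,dy=-5->D; (3,10):dx=+7,dy=-12->D
  (4,5):dx=+4,dy=+7->C; (4,6):dx=-3,dy=-1->C; (4,7):dx=+3,dy=-6->D; (4,8):dx=+5,dy=-7->D
  (4,9):dx=-2,dy=+4->D; (4,10):dx=+2,dy=-3->D; (5,6):dx=-7,dy=-8->C; (5,7):dx=-1,dy=-13->C
  (5,8):dx=+1,dy=-14->D; (5,9):dx=-6,dy=-3->C; (5,10):dx=-2,dy=-10->C; (6,7):dx=+6,dy=-5->D
  (6,8):dx=+8,dy=-6->D; (6,9):dx=+1,dy=+5->C; (6,10):dx=+5,dy=-2->D; (7,8):dx=+2,dy=-1->D
  (7,9):dx=-5,dy=+10->D; (7,10):dx=-1,dy=+3->D; (8,9):dx=-7,dy=+11->D; (8,10):dx=-3,dy=+4->D
  (9,10):dx=+4,dy=-7->D
Step 2: C = 16, D = 29, total pairs = 45.
Step 3: tau = (C - D)/(n(n-1)/2) = (16 - 29)/45 = -0.288889.
Step 4: Exact two-sided p-value (enumerate n! = 3628800 permutations of y under H0): p = 0.291248.
Step 5: alpha = 0.05. fail to reject H0.

tau_b = -0.2889 (C=16, D=29), p = 0.291248, fail to reject H0.


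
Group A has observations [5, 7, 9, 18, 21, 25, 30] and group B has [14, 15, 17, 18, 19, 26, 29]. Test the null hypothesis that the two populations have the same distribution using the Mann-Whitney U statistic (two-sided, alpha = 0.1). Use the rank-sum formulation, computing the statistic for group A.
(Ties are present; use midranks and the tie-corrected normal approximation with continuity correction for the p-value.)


Step 1: Combine and sort all 14 observations; assign midranks.
sorted (value, group): (5,X), (7,X), (9,X), (14,Y), (15,Y), (17,Y), (18,X), (18,Y), (19,Y), (21,X), (25,X), (26,Y), (29,Y), (30,X)
ranks: 5->1, 7->2, 9->3, 14->4, 15->5, 17->6, 18->7.5, 18->7.5, 19->9, 21->10, 25->11, 26->12, 29->13, 30->14
Step 2: Rank sum for X: R1 = 1 + 2 + 3 + 7.5 + 10 + 11 + 14 = 48.5.
Step 3: U_X = R1 - n1(n1+1)/2 = 48.5 - 7*8/2 = 48.5 - 28 = 20.5.
       U_Y = n1*n2 - U_X = 49 - 20.5 = 28.5.
Step 4: Ties are present, so use the tie-corrected normal approximation (with continuity correction) for the p-value.
Step 5: p-value = 0.654365; compare to alpha = 0.1. fail to reject H0.

U_X = 20.5, p = 0.654365, fail to reject H0 at alpha = 0.1.


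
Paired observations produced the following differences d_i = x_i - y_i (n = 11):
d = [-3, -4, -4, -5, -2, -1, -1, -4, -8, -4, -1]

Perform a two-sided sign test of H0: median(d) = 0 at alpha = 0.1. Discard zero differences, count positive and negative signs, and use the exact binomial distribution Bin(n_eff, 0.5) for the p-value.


Step 1: Discard zero differences. Original n = 11; n_eff = number of nonzero differences = 11.
Nonzero differences (with sign): -3, -4, -4, -5, -2, -1, -1, -4, -8, -4, -1
Step 2: Count signs: positive = 0, negative = 11.
Step 3: Under H0: P(positive) = 0.5, so the number of positives S ~ Bin(11, 0.5).
Step 4: Two-sided exact p-value = sum of Bin(11,0.5) probabilities at or below the observed probability = 0.000977.
Step 5: alpha = 0.1. reject H0.

n_eff = 11, pos = 0, neg = 11, p = 0.000977, reject H0.


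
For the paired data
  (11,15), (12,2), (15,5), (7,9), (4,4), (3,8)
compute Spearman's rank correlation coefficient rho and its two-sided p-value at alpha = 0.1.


Step 1: Rank x and y separately (midranks; no ties here).
rank(x): 11->4, 12->5, 15->6, 7->3, 4->2, 3->1
rank(y): 15->6, 2->1, 5->3, 9->5, 4->2, 8->4
Step 2: d_i = R_x(i) - R_y(i); compute d_i^2.
  (4-6)^2=4, (5-1)^2=16, (6-3)^2=9, (3-5)^2=4, (2-2)^2=0, (1-4)^2=9
sum(d^2) = 42.
Step 3: rho = 1 - 6*42 / (6*(6^2 - 1)) = 1 - 252/210 = -0.200000.
Step 4: Under H0, t = rho * sqrt((n-2)/(1-rho^2)) = -0.4082 ~ t(4).
Step 5: Two-sided p-value from the t-distribution with 4 df = 0.704000.
Step 6: alpha = 0.1. fail to reject H0.

rho = -0.2000, p = 0.704000, fail to reject H0 at alpha = 0.1.


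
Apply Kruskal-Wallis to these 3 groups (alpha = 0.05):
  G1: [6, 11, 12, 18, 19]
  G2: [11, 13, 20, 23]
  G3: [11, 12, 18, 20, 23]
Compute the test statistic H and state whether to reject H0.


Step 1: Combine all N = 14 observations and assign midranks.
sorted (value, group, rank): (6,G1,1), (11,G1,3), (11,G2,3), (11,G3,3), (12,G1,5.5), (12,G3,5.5), (13,G2,7), (18,G1,8.5), (18,G3,8.5), (19,G1,10), (20,G2,11.5), (20,G3,11.5), (23,G2,13.5), (23,G3,13.5)
Step 2: Sum ranks within each group.
R_1 = 28 (n_1 = 5)
R_2 = 35 (n_2 = 4)
R_3 = 42 (n_3 = 5)
Step 3: H = 12/(N(N+1)) * sum(R_i^2/n_i) - 3(N+1)
     = 12/(14*15) * (28^2/5 + 35^2/4 + 42^2/5) - 3*15
     = 0.057143 * 815.85 - 45
     = 1.620000.
Step 4: Ties present; correction factor C = 1 - 48/(14^3 - 14) = 0.982418. Corrected H = 1.620000 / 0.982418 = 1.648993.
Step 5: Under H0, H ~ chi^2(2); p-value = 0.438456.
Step 6: alpha = 0.05. fail to reject H0.

H = 1.6490, df = 2, p = 0.438456, fail to reject H0.


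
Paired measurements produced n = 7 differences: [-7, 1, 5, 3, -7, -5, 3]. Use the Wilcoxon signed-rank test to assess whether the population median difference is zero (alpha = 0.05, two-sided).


Step 1: Drop any zero differences (none here) and take |d_i|.
|d| = [7, 1, 5, 3, 7, 5, 3]
Step 2: Midrank |d_i| (ties get averaged ranks).
ranks: |7|->6.5, |1|->1, |5|->4.5, |3|->2.5, |7|->6.5, |5|->4.5, |3|->2.5
Step 3: Attach original signs; sum ranks with positive sign and with negative sign.
W+ = 1 + 4.5 + 2.5 + 2.5 = 10.5
W- = 6.5 + 6.5 + 4.5 = 17.5
(Check: W+ + W- = 28 should equal n(n+1)/2 = 28.)
Step 4: Test statistic W = min(W+, W-) = 10.5.
Step 5: Ties in |d|, so use the tie-corrected normal approximation.
        E[W] = n(n+1)/4 = 7*8/4 = 14.
        Tie groups: |d|=3 (t=2), |d|=5 (t=2), |d|=7 (t=2); sum(t^3 - t) = 18.
        Var[W] = n(n+1)(2n+1)/24 - sum(t^3-t)/48 = 840/24 - 18/48 = 34.625.
        z = (W - E[W]) / sqrt(Var[W]) = (10.5 - 14) / 5.8843 = -0.5948.
        Two-sided p = 2*Phi(z) = 0.551975.
Step 6: alpha = 0.05. fail to reject H0.

W+ = 10.5, W- = 17.5, W = min = 10.5, p = 0.551975, fail to reject H0.


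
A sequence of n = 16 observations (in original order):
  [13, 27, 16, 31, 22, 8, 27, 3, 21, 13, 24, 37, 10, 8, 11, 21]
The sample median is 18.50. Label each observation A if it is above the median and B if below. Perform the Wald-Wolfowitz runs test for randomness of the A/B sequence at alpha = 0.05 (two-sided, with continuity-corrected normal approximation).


Step 1: Compute median = 18.50; label A = above, B = below.
Labels in order: BABAABABABAABBBA  (n_A = 8, n_B = 8)
Step 2: Count runs R = 12.
Step 3: Under H0 (random ordering), E[R] = 2*n_A*n_B/(n_A+n_B) + 1 = 2*8*8/16 + 1 = 9.0000.
        Var[R] = 2*n_A*n_B*(2*n_A*n_B - n_A - n_B) / ((n_A+n_B)^2 * (n_A+n_B-1)) = 14336/3840 = 3.7333.
        SD[R] = 1.9322.
Step 4: Continuity-corrected z = (R - 0.5 - E[R]) / SD[R] = (12 - 0.5 - 9.0000) / 1.9322 = 1.2939.
Step 5: Two-sided p-value via normal approximation = 2*(1 - Phi(|z|)) = 0.195709.
Step 6: alpha = 0.05. fail to reject H0.

R = 12, z = 1.2939, p = 0.195709, fail to reject H0.


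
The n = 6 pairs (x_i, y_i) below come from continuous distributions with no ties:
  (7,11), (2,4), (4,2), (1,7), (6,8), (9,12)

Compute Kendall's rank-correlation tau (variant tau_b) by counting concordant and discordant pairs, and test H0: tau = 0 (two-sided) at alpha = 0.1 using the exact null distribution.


Step 1: Enumerate the 15 unordered pairs (i,j) with i<j and classify each by sign(x_j-x_i) * sign(y_j-y_i).
  (1,2):dx=-5,dy=-7->C; (1,3):dx=-3,dy=-9->C; (1,4):dx=-6,dy=-4->C; (1,5):dx=-1,dy=-3->C
  (1,6):dx=+2,dy=+1->C; (2,3):dx=+2,dy=-2->D; (2,4):dx=-1,dy=+3->D; (2,5):dx=+4,dy=+4->C
  (2,6):dx=+7,dy=+8->C; (3,4):dx=-3,dy=+5->D; (3,5):dx=+2,dy=+6->C; (3,6):dx=+5,dy=+10->C
  (4,5):dx=+5,dy=+1->C; (4,6):dx=+8,dy=+5->C; (5,6):dx=+3,dy=+4->C
Step 2: C = 12, D = 3, total pairs = 15.
Step 3: tau = (C - D)/(n(n-1)/2) = (12 - 3)/15 = 0.600000.
Step 4: Exact two-sided p-value (enumerate n! = 720 permutations of y under H0): p = 0.136111.
Step 5: alpha = 0.1. fail to reject H0.

tau_b = 0.6000 (C=12, D=3), p = 0.136111, fail to reject H0.


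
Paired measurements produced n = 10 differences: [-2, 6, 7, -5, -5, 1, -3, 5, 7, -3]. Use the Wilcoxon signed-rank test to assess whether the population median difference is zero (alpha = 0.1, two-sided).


Step 1: Drop any zero differences (none here) and take |d_i|.
|d| = [2, 6, 7, 5, 5, 1, 3, 5, 7, 3]
Step 2: Midrank |d_i| (ties get averaged ranks).
ranks: |2|->2, |6|->8, |7|->9.5, |5|->6, |5|->6, |1|->1, |3|->3.5, |5|->6, |7|->9.5, |3|->3.5
Step 3: Attach original signs; sum ranks with positive sign and with negative sign.
W+ = 8 + 9.5 + 1 + 6 + 9.5 = 34
W- = 2 + 6 + 6 + 3.5 + 3.5 = 21
(Check: W+ + W- = 55 should equal n(n+1)/2 = 55.)
Step 4: Test statistic W = min(W+, W-) = 21.
Step 5: Ties in |d|, so use the tie-corrected normal approximation.
        E[W] = n(n+1)/4 = 10*11/4 = 27.5.
        Tie groups: |d|=3 (t=2), |d|=5 (t=3), |d|=7 (t=2); sum(t^3 - t) = 36.
        Var[W] = n(n+1)(2n+1)/24 - sum(t^3-t)/48 = 2310/24 - 36/48 = 95.5.
        z = (W - E[W]) / sqrt(Var[W]) = (21 - 27.5) / 9.7724 = -0.6651.
        Two-sided p = 2*Phi(z) = 0.505962.
Step 6: alpha = 0.1. fail to reject H0.

W+ = 34, W- = 21, W = min = 21, p = 0.505962, fail to reject H0.


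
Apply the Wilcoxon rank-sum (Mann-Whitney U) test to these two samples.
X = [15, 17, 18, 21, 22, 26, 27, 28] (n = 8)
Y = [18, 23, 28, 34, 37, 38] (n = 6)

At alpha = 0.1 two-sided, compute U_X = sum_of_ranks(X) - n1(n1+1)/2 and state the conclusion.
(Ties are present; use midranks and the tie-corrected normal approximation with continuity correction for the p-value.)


Step 1: Combine and sort all 14 observations; assign midranks.
sorted (value, group): (15,X), (17,X), (18,X), (18,Y), (21,X), (22,X), (23,Y), (26,X), (27,X), (28,X), (28,Y), (34,Y), (37,Y), (38,Y)
ranks: 15->1, 17->2, 18->3.5, 18->3.5, 21->5, 22->6, 23->7, 26->8, 27->9, 28->10.5, 28->10.5, 34->12, 37->13, 38->14
Step 2: Rank sum for X: R1 = 1 + 2 + 3.5 + 5 + 6 + 8 + 9 + 10.5 = 45.
Step 3: U_X = R1 - n1(n1+1)/2 = 45 - 8*9/2 = 45 - 36 = 9.
       U_Y = n1*n2 - U_X = 48 - 9 = 39.
Step 4: Ties are present, so use the tie-corrected normal approximation (with continuity correction) for the p-value.
Step 5: p-value = 0.060646; compare to alpha = 0.1. reject H0.

U_X = 9, p = 0.060646, reject H0 at alpha = 0.1.


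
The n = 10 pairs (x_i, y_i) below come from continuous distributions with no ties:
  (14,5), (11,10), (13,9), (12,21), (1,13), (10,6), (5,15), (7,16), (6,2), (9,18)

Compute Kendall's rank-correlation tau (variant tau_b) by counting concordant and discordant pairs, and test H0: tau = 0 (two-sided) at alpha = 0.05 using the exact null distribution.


Step 1: Enumerate the 45 unordered pairs (i,j) with i<j and classify each by sign(x_j-x_i) * sign(y_j-y_i).
  (1,2):dx=-3,dy=+5->D; (1,3):dx=-1,dy=+4->D; (1,4):dx=-2,dy=+16->D; (1,5):dx=-13,dy=+8->D
  (1,6):dx=-4,dy=+1->D; (1,7):dx=-9,dy=+10->D; (1,8):dx=-7,dy=+11->D; (1,9):dx=-8,dy=-3->C
  (1,10):dx=-5,dy=+13->D; (2,3):dx=+2,dy=-1->D; (2,4):dx=+1,dy=+11->C; (2,5):dx=-10,dy=+3->D
  (2,6):dx=-1,dy=-4->C; (2,7):dx=-6,dy=+5->D; (2,8):dx=-4,dy=+6->D; (2,9):dx=-5,dy=-8->C
  (2,10):dx=-2,dy=+8->D; (3,4):dx=-1,dy=+12->D; (3,5):dx=-12,dy=+4->D; (3,6):dx=-3,dy=-3->C
  (3,7):dx=-8,dy=+6->D; (3,8):dx=-6,dy=+7->D; (3,9):dx=-7,dy=-7->C; (3,10):dx=-4,dy=+9->D
  (4,5):dx=-11,dy=-8->C; (4,6):dx=-2,dy=-15->C; (4,7):dx=-7,dy=-6->C; (4,8):dx=-5,dy=-5->C
  (4,9):dx=-6,dy=-19->C; (4,10):dx=-3,dy=-3->C; (5,6):dx=+9,dy=-7->D; (5,7):dx=+4,dy=+2->C
  (5,8):dx=+6,dy=+3->C; (5,9):dx=+5,dy=-11->D; (5,10):dx=+8,dy=+5->C; (6,7):dx=-5,dy=+9->D
  (6,8):dx=-3,dy=+10->D; (6,9):dx=-4,dy=-4->C; (6,10):dx=-1,dy=+12->D; (7,8):dx=+2,dy=+1->C
  (7,9):dx=+1,dy=-13->D; (7,10):dx=+4,dy=+3->C; (8,9):dx=-1,dy=-14->C; (8,10):dx=+2,dy=+2->C
  (9,10):dx=+3,dy=+16->C
Step 2: C = 21, D = 24, total pairs = 45.
Step 3: tau = (C - D)/(n(n-1)/2) = (21 - 24)/45 = -0.066667.
Step 4: Exact two-sided p-value (enumerate n! = 3628800 permutations of y under H0): p = 0.861801.
Step 5: alpha = 0.05. fail to reject H0.

tau_b = -0.0667 (C=21, D=24), p = 0.861801, fail to reject H0.


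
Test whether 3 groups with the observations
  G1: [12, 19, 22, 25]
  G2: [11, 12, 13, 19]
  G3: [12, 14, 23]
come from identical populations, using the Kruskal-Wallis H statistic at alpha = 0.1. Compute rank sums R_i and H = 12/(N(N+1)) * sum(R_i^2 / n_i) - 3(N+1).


Step 1: Combine all N = 11 observations and assign midranks.
sorted (value, group, rank): (11,G2,1), (12,G1,3), (12,G2,3), (12,G3,3), (13,G2,5), (14,G3,6), (19,G1,7.5), (19,G2,7.5), (22,G1,9), (23,G3,10), (25,G1,11)
Step 2: Sum ranks within each group.
R_1 = 30.5 (n_1 = 4)
R_2 = 16.5 (n_2 = 4)
R_3 = 19 (n_3 = 3)
Step 3: H = 12/(N(N+1)) * sum(R_i^2/n_i) - 3(N+1)
     = 12/(11*12) * (30.5^2/4 + 16.5^2/4 + 19^2/3) - 3*12
     = 0.090909 * 420.958 - 36
     = 2.268939.
Step 4: Ties present; correction factor C = 1 - 30/(11^3 - 11) = 0.977273. Corrected H = 2.268939 / 0.977273 = 2.321705.
Step 5: Under H0, H ~ chi^2(2); p-value = 0.313219.
Step 6: alpha = 0.1. fail to reject H0.

H = 2.3217, df = 2, p = 0.313219, fail to reject H0.


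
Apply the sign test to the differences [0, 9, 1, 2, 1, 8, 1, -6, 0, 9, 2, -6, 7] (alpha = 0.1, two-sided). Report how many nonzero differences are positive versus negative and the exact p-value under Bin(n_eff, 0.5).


Step 1: Discard zero differences. Original n = 13; n_eff = number of nonzero differences = 11.
Nonzero differences (with sign): +9, +1, +2, +1, +8, +1, -6, +9, +2, -6, +7
Step 2: Count signs: positive = 9, negative = 2.
Step 3: Under H0: P(positive) = 0.5, so the number of positives S ~ Bin(11, 0.5).
Step 4: Two-sided exact p-value = sum of Bin(11,0.5) probabilities at or below the observed probability = 0.065430.
Step 5: alpha = 0.1. reject H0.

n_eff = 11, pos = 9, neg = 2, p = 0.065430, reject H0.


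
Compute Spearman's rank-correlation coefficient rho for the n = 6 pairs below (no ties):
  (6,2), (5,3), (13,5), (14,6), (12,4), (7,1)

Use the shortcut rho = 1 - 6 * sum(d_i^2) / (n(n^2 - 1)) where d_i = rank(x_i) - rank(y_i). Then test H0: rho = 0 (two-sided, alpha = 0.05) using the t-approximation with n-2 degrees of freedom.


Step 1: Rank x and y separately (midranks; no ties here).
rank(x): 6->2, 5->1, 13->5, 14->6, 12->4, 7->3
rank(y): 2->2, 3->3, 5->5, 6->6, 4->4, 1->1
Step 2: d_i = R_x(i) - R_y(i); compute d_i^2.
  (2-2)^2=0, (1-3)^2=4, (5-5)^2=0, (6-6)^2=0, (4-4)^2=0, (3-1)^2=4
sum(d^2) = 8.
Step 3: rho = 1 - 6*8 / (6*(6^2 - 1)) = 1 - 48/210 = 0.771429.
Step 4: Under H0, t = rho * sqrt((n-2)/(1-rho^2)) = 2.4247 ~ t(4).
Step 5: Two-sided p-value from the t-distribution with 4 df = 0.072397.
Step 6: alpha = 0.05. fail to reject H0.

rho = 0.7714, p = 0.072397, fail to reject H0 at alpha = 0.05.


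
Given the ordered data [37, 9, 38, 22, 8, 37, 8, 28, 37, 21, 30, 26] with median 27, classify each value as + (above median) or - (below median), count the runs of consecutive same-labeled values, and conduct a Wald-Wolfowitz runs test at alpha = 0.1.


Step 1: Compute median = 27; label A = above, B = below.
Labels in order: ABABBABAABAB  (n_A = 6, n_B = 6)
Step 2: Count runs R = 10.
Step 3: Under H0 (random ordering), E[R] = 2*n_A*n_B/(n_A+n_B) + 1 = 2*6*6/12 + 1 = 7.0000.
        Var[R] = 2*n_A*n_B*(2*n_A*n_B - n_A - n_B) / ((n_A+n_B)^2 * (n_A+n_B-1)) = 4320/1584 = 2.7273.
        SD[R] = 1.6514.
Step 4: Continuity-corrected z = (R - 0.5 - E[R]) / SD[R] = (10 - 0.5 - 7.0000) / 1.6514 = 1.5138.
Step 5: Two-sided p-value via normal approximation = 2*(1 - Phi(|z|)) = 0.130070.
Step 6: alpha = 0.1. fail to reject H0.

R = 10, z = 1.5138, p = 0.130070, fail to reject H0.


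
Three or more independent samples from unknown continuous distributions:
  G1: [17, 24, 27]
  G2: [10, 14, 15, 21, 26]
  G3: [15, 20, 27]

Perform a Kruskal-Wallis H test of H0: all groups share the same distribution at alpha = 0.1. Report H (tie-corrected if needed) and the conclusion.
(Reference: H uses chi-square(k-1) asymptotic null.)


Step 1: Combine all N = 11 observations and assign midranks.
sorted (value, group, rank): (10,G2,1), (14,G2,2), (15,G2,3.5), (15,G3,3.5), (17,G1,5), (20,G3,6), (21,G2,7), (24,G1,8), (26,G2,9), (27,G1,10.5), (27,G3,10.5)
Step 2: Sum ranks within each group.
R_1 = 23.5 (n_1 = 3)
R_2 = 22.5 (n_2 = 5)
R_3 = 20 (n_3 = 3)
Step 3: H = 12/(N(N+1)) * sum(R_i^2/n_i) - 3(N+1)
     = 12/(11*12) * (23.5^2/3 + 22.5^2/5 + 20^2/3) - 3*12
     = 0.090909 * 418.667 - 36
     = 2.060606.
Step 4: Ties present; correction factor C = 1 - 12/(11^3 - 11) = 0.990909. Corrected H = 2.060606 / 0.990909 = 2.079511.
Step 5: Under H0, H ~ chi^2(2); p-value = 0.353541.
Step 6: alpha = 0.1. fail to reject H0.

H = 2.0795, df = 2, p = 0.353541, fail to reject H0.


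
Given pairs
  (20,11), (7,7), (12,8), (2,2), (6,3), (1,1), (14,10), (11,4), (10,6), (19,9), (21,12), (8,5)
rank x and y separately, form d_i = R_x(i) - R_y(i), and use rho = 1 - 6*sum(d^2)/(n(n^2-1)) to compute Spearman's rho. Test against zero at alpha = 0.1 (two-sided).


Step 1: Rank x and y separately (midranks; no ties here).
rank(x): 20->11, 7->4, 12->8, 2->2, 6->3, 1->1, 14->9, 11->7, 10->6, 19->10, 21->12, 8->5
rank(y): 11->11, 7->7, 8->8, 2->2, 3->3, 1->1, 10->10, 4->4, 6->6, 9->9, 12->12, 5->5
Step 2: d_i = R_x(i) - R_y(i); compute d_i^2.
  (11-11)^2=0, (4-7)^2=9, (8-8)^2=0, (2-2)^2=0, (3-3)^2=0, (1-1)^2=0, (9-10)^2=1, (7-4)^2=9, (6-6)^2=0, (10-9)^2=1, (12-12)^2=0, (5-5)^2=0
sum(d^2) = 20.
Step 3: rho = 1 - 6*20 / (12*(12^2 - 1)) = 1 - 120/1716 = 0.930070.
Step 4: Under H0, t = rho * sqrt((n-2)/(1-rho^2)) = 8.0057 ~ t(10).
Step 5: Two-sided p-value from the t-distribution with 10 df = 0.000012.
Step 6: alpha = 0.1. reject H0.

rho = 0.9301, p = 0.000012, reject H0 at alpha = 0.1.


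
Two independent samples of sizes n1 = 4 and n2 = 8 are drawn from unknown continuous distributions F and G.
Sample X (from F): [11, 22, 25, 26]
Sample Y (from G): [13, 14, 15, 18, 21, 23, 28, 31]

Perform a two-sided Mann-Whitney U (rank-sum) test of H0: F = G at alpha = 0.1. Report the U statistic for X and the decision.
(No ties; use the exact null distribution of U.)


Step 1: Combine and sort all 12 observations; assign midranks.
sorted (value, group): (11,X), (13,Y), (14,Y), (15,Y), (18,Y), (21,Y), (22,X), (23,Y), (25,X), (26,X), (28,Y), (31,Y)
ranks: 11->1, 13->2, 14->3, 15->4, 18->5, 21->6, 22->7, 23->8, 25->9, 26->10, 28->11, 31->12
Step 2: Rank sum for X: R1 = 1 + 7 + 9 + 10 = 27.
Step 3: U_X = R1 - n1(n1+1)/2 = 27 - 4*5/2 = 27 - 10 = 17.
       U_Y = n1*n2 - U_X = 32 - 17 = 15.
Step 4: No ties, so the exact null distribution of U (based on enumerating the C(12,4) = 495 equally likely rank assignments) gives the two-sided p-value.
Step 5: p-value = 0.933333; compare to alpha = 0.1. fail to reject H0.

U_X = 17, p = 0.933333, fail to reject H0 at alpha = 0.1.


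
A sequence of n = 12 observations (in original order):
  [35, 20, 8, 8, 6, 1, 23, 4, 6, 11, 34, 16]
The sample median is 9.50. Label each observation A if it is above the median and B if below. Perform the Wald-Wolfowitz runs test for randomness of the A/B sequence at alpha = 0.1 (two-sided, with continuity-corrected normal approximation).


Step 1: Compute median = 9.50; label A = above, B = below.
Labels in order: AABBBBABBAAA  (n_A = 6, n_B = 6)
Step 2: Count runs R = 5.
Step 3: Under H0 (random ordering), E[R] = 2*n_A*n_B/(n_A+n_B) + 1 = 2*6*6/12 + 1 = 7.0000.
        Var[R] = 2*n_A*n_B*(2*n_A*n_B - n_A - n_B) / ((n_A+n_B)^2 * (n_A+n_B-1)) = 4320/1584 = 2.7273.
        SD[R] = 1.6514.
Step 4: Continuity-corrected z = (R + 0.5 - E[R]) / SD[R] = (5 + 0.5 - 7.0000) / 1.6514 = -0.9083.
Step 5: Two-sided p-value via normal approximation = 2*(1 - Phi(|z|)) = 0.363722.
Step 6: alpha = 0.1. fail to reject H0.

R = 5, z = -0.9083, p = 0.363722, fail to reject H0.


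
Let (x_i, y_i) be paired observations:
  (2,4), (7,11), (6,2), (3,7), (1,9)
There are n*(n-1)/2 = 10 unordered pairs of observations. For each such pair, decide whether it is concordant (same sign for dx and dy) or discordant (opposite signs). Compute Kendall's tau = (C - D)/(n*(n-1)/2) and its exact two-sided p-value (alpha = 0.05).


Step 1: Enumerate the 10 unordered pairs (i,j) with i<j and classify each by sign(x_j-x_i) * sign(y_j-y_i).
  (1,2):dx=+5,dy=+7->C; (1,3):dx=+4,dy=-2->D; (1,4):dx=+1,dy=+3->C; (1,5):dx=-1,dy=+5->D
  (2,3):dx=-1,dy=-9->C; (2,4):dx=-4,dy=-4->C; (2,5):dx=-6,dy=-2->C; (3,4):dx=-3,dy=+5->D
  (3,5):dx=-5,dy=+7->D; (4,5):dx=-2,dy=+2->D
Step 2: C = 5, D = 5, total pairs = 10.
Step 3: tau = (C - D)/(n(n-1)/2) = (5 - 5)/10 = 0.000000.
Step 4: Exact two-sided p-value (enumerate n! = 120 permutations of y under H0): p = 1.000000.
Step 5: alpha = 0.05. fail to reject H0.

tau_b = 0.0000 (C=5, D=5), p = 1.000000, fail to reject H0.


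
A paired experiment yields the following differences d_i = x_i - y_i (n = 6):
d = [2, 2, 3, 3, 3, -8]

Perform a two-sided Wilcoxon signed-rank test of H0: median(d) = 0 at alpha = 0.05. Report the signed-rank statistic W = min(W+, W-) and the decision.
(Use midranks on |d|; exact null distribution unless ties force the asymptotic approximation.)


Step 1: Drop any zero differences (none here) and take |d_i|.
|d| = [2, 2, 3, 3, 3, 8]
Step 2: Midrank |d_i| (ties get averaged ranks).
ranks: |2|->1.5, |2|->1.5, |3|->4, |3|->4, |3|->4, |8|->6
Step 3: Attach original signs; sum ranks with positive sign and with negative sign.
W+ = 1.5 + 1.5 + 4 + 4 + 4 = 15
W- = 6 = 6
(Check: W+ + W- = 21 should equal n(n+1)/2 = 21.)
Step 4: Test statistic W = min(W+, W-) = 6.
Step 5: Ties in |d|, so use the tie-corrected normal approximation.
        E[W] = n(n+1)/4 = 6*7/4 = 10.5.
        Tie groups: |d|=2 (t=2), |d|=3 (t=3); sum(t^3 - t) = 30.
        Var[W] = n(n+1)(2n+1)/24 - sum(t^3-t)/48 = 546/24 - 30/48 = 22.125.
        z = (W - E[W]) / sqrt(Var[W]) = (6 - 10.5) / 4.7037 = -0.9567.
        Two-sided p = 2*Phi(z) = 0.338724.
Step 6: alpha = 0.05. fail to reject H0.

W+ = 15, W- = 6, W = min = 6, p = 0.338724, fail to reject H0.


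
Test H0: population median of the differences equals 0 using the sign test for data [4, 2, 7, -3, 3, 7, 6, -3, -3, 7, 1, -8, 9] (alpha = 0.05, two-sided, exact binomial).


Step 1: Discard zero differences. Original n = 13; n_eff = number of nonzero differences = 13.
Nonzero differences (with sign): +4, +2, +7, -3, +3, +7, +6, -3, -3, +7, +1, -8, +9
Step 2: Count signs: positive = 9, negative = 4.
Step 3: Under H0: P(positive) = 0.5, so the number of positives S ~ Bin(13, 0.5).
Step 4: Two-sided exact p-value = sum of Bin(13,0.5) probabilities at or below the observed probability = 0.266846.
Step 5: alpha = 0.05. fail to reject H0.

n_eff = 13, pos = 9, neg = 4, p = 0.266846, fail to reject H0.


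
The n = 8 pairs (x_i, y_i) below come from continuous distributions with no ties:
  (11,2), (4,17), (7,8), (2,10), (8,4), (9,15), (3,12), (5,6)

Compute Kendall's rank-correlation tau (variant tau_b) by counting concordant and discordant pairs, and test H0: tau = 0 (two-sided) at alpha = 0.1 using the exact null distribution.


Step 1: Enumerate the 28 unordered pairs (i,j) with i<j and classify each by sign(x_j-x_i) * sign(y_j-y_i).
  (1,2):dx=-7,dy=+15->D; (1,3):dx=-4,dy=+6->D; (1,4):dx=-9,dy=+8->D; (1,5):dx=-3,dy=+2->D
  (1,6):dx=-2,dy=+13->D; (1,7):dx=-8,dy=+10->D; (1,8):dx=-6,dy=+4->D; (2,3):dx=+3,dy=-9->D
  (2,4):dx=-2,dy=-7->C; (2,5):dx=+4,dy=-13->D; (2,6):dx=+5,dy=-2->D; (2,7):dx=-1,dy=-5->C
  (2,8):dx=+1,dy=-11->D; (3,4):dx=-5,dy=+2->D; (3,5):dx=+1,dy=-4->D; (3,6):dx=+2,dy=+7->C
  (3,7):dx=-4,dy=+4->D; (3,8):dx=-2,dy=-2->C; (4,5):dx=+6,dy=-6->D; (4,6):dx=+7,dy=+5->C
  (4,7):dx=+1,dy=+2->C; (4,8):dx=+3,dy=-4->D; (5,6):dx=+1,dy=+11->C; (5,7):dx=-5,dy=+8->D
  (5,8):dx=-3,dy=+2->D; (6,7):dx=-6,dy=-3->C; (6,8):dx=-4,dy=-9->C; (7,8):dx=+2,dy=-6->D
Step 2: C = 9, D = 19, total pairs = 28.
Step 3: tau = (C - D)/(n(n-1)/2) = (9 - 19)/28 = -0.357143.
Step 4: Exact two-sided p-value (enumerate n! = 40320 permutations of y under H0): p = 0.275099.
Step 5: alpha = 0.1. fail to reject H0.

tau_b = -0.3571 (C=9, D=19), p = 0.275099, fail to reject H0.


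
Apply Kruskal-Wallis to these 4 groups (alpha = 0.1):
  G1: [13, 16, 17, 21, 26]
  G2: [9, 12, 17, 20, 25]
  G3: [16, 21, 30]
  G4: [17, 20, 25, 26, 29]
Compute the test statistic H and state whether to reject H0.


Step 1: Combine all N = 18 observations and assign midranks.
sorted (value, group, rank): (9,G2,1), (12,G2,2), (13,G1,3), (16,G1,4.5), (16,G3,4.5), (17,G1,7), (17,G2,7), (17,G4,7), (20,G2,9.5), (20,G4,9.5), (21,G1,11.5), (21,G3,11.5), (25,G2,13.5), (25,G4,13.5), (26,G1,15.5), (26,G4,15.5), (29,G4,17), (30,G3,18)
Step 2: Sum ranks within each group.
R_1 = 41.5 (n_1 = 5)
R_2 = 33 (n_2 = 5)
R_3 = 34 (n_3 = 3)
R_4 = 62.5 (n_4 = 5)
Step 3: H = 12/(N(N+1)) * sum(R_i^2/n_i) - 3(N+1)
     = 12/(18*19) * (41.5^2/5 + 33^2/5 + 34^2/3 + 62.5^2/5) - 3*19
     = 0.035088 * 1728.83 - 57
     = 3.660819.
Step 4: Ties present; correction factor C = 1 - 54/(18^3 - 18) = 0.990712. Corrected H = 3.660819 / 0.990712 = 3.695139.
Step 5: Under H0, H ~ chi^2(3); p-value = 0.296321.
Step 6: alpha = 0.1. fail to reject H0.

H = 3.6951, df = 3, p = 0.296321, fail to reject H0.


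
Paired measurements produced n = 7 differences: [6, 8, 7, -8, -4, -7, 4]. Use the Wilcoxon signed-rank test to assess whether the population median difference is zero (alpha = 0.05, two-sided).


Step 1: Drop any zero differences (none here) and take |d_i|.
|d| = [6, 8, 7, 8, 4, 7, 4]
Step 2: Midrank |d_i| (ties get averaged ranks).
ranks: |6|->3, |8|->6.5, |7|->4.5, |8|->6.5, |4|->1.5, |7|->4.5, |4|->1.5
Step 3: Attach original signs; sum ranks with positive sign and with negative sign.
W+ = 3 + 6.5 + 4.5 + 1.5 = 15.5
W- = 6.5 + 1.5 + 4.5 = 12.5
(Check: W+ + W- = 28 should equal n(n+1)/2 = 28.)
Step 4: Test statistic W = min(W+, W-) = 12.5.
Step 5: Ties in |d|, so use the tie-corrected normal approximation.
        E[W] = n(n+1)/4 = 7*8/4 = 14.
        Tie groups: |d|=4 (t=2), |d|=7 (t=2), |d|=8 (t=2); sum(t^3 - t) = 18.
        Var[W] = n(n+1)(2n+1)/24 - sum(t^3-t)/48 = 840/24 - 18/48 = 34.625.
        z = (W - E[W]) / sqrt(Var[W]) = (12.5 - 14) / 5.8843 = -0.2549.
        Two-sided p = 2*Phi(z) = 0.798788.
Step 6: alpha = 0.05. fail to reject H0.

W+ = 15.5, W- = 12.5, W = min = 12.5, p = 0.798788, fail to reject H0.


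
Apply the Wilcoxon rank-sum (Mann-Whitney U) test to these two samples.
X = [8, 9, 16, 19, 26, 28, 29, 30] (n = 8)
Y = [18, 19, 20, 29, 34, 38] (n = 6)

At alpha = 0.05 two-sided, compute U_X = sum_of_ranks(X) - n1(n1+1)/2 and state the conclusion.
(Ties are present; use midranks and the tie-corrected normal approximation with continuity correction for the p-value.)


Step 1: Combine and sort all 14 observations; assign midranks.
sorted (value, group): (8,X), (9,X), (16,X), (18,Y), (19,X), (19,Y), (20,Y), (26,X), (28,X), (29,X), (29,Y), (30,X), (34,Y), (38,Y)
ranks: 8->1, 9->2, 16->3, 18->4, 19->5.5, 19->5.5, 20->7, 26->8, 28->9, 29->10.5, 29->10.5, 30->12, 34->13, 38->14
Step 2: Rank sum for X: R1 = 1 + 2 + 3 + 5.5 + 8 + 9 + 10.5 + 12 = 51.
Step 3: U_X = R1 - n1(n1+1)/2 = 51 - 8*9/2 = 51 - 36 = 15.
       U_Y = n1*n2 - U_X = 48 - 15 = 33.
Step 4: Ties are present, so use the tie-corrected normal approximation (with continuity correction) for the p-value.
Step 5: p-value = 0.271435; compare to alpha = 0.05. fail to reject H0.

U_X = 15, p = 0.271435, fail to reject H0 at alpha = 0.05.


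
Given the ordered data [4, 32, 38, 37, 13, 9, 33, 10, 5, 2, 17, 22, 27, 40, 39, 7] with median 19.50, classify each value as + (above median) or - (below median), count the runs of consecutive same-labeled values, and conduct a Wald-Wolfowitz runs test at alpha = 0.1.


Step 1: Compute median = 19.50; label A = above, B = below.
Labels in order: BAAABBABBBBAAAAB  (n_A = 8, n_B = 8)
Step 2: Count runs R = 7.
Step 3: Under H0 (random ordering), E[R] = 2*n_A*n_B/(n_A+n_B) + 1 = 2*8*8/16 + 1 = 9.0000.
        Var[R] = 2*n_A*n_B*(2*n_A*n_B - n_A - n_B) / ((n_A+n_B)^2 * (n_A+n_B-1)) = 14336/3840 = 3.7333.
        SD[R] = 1.9322.
Step 4: Continuity-corrected z = (R + 0.5 - E[R]) / SD[R] = (7 + 0.5 - 9.0000) / 1.9322 = -0.7763.
Step 5: Two-sided p-value via normal approximation = 2*(1 - Phi(|z|)) = 0.437558.
Step 6: alpha = 0.1. fail to reject H0.

R = 7, z = -0.7763, p = 0.437558, fail to reject H0.


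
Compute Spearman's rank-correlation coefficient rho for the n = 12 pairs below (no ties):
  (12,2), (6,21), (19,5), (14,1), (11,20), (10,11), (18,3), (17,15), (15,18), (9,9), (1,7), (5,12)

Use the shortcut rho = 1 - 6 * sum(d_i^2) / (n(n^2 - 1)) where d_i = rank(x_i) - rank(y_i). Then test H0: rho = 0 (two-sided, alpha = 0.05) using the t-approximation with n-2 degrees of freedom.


Step 1: Rank x and y separately (midranks; no ties here).
rank(x): 12->7, 6->3, 19->12, 14->8, 11->6, 10->5, 18->11, 17->10, 15->9, 9->4, 1->1, 5->2
rank(y): 2->2, 21->12, 5->4, 1->1, 20->11, 11->7, 3->3, 15->9, 18->10, 9->6, 7->5, 12->8
Step 2: d_i = R_x(i) - R_y(i); compute d_i^2.
  (7-2)^2=25, (3-12)^2=81, (12-4)^2=64, (8-1)^2=49, (6-11)^2=25, (5-7)^2=4, (11-3)^2=64, (10-9)^2=1, (9-10)^2=1, (4-6)^2=4, (1-5)^2=16, (2-8)^2=36
sum(d^2) = 370.
Step 3: rho = 1 - 6*370 / (12*(12^2 - 1)) = 1 - 2220/1716 = -0.293706.
Step 4: Under H0, t = rho * sqrt((n-2)/(1-rho^2)) = -0.9716 ~ t(10).
Step 5: Two-sided p-value from the t-distribution with 10 df = 0.354148.
Step 6: alpha = 0.05. fail to reject H0.

rho = -0.2937, p = 0.354148, fail to reject H0 at alpha = 0.05.


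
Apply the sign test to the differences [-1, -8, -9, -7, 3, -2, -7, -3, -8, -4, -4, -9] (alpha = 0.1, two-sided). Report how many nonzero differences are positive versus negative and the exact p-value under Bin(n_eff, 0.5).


Step 1: Discard zero differences. Original n = 12; n_eff = number of nonzero differences = 12.
Nonzero differences (with sign): -1, -8, -9, -7, +3, -2, -7, -3, -8, -4, -4, -9
Step 2: Count signs: positive = 1, negative = 11.
Step 3: Under H0: P(positive) = 0.5, so the number of positives S ~ Bin(12, 0.5).
Step 4: Two-sided exact p-value = sum of Bin(12,0.5) probabilities at or below the observed probability = 0.006348.
Step 5: alpha = 0.1. reject H0.

n_eff = 12, pos = 1, neg = 11, p = 0.006348, reject H0.


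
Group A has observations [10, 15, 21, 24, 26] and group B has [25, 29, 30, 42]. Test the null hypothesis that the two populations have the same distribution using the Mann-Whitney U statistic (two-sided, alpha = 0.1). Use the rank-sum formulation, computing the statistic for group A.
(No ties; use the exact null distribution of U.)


Step 1: Combine and sort all 9 observations; assign midranks.
sorted (value, group): (10,X), (15,X), (21,X), (24,X), (25,Y), (26,X), (29,Y), (30,Y), (42,Y)
ranks: 10->1, 15->2, 21->3, 24->4, 25->5, 26->6, 29->7, 30->8, 42->9
Step 2: Rank sum for X: R1 = 1 + 2 + 3 + 4 + 6 = 16.
Step 3: U_X = R1 - n1(n1+1)/2 = 16 - 5*6/2 = 16 - 15 = 1.
       U_Y = n1*n2 - U_X = 20 - 1 = 19.
Step 4: No ties, so the exact null distribution of U (based on enumerating the C(9,5) = 126 equally likely rank assignments) gives the two-sided p-value.
Step 5: p-value = 0.031746; compare to alpha = 0.1. reject H0.

U_X = 1, p = 0.031746, reject H0 at alpha = 0.1.


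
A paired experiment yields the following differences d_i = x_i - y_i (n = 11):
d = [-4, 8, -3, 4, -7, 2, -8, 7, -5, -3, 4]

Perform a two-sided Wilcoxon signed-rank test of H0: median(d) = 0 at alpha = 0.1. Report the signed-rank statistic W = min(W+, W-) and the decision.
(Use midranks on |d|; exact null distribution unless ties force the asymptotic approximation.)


Step 1: Drop any zero differences (none here) and take |d_i|.
|d| = [4, 8, 3, 4, 7, 2, 8, 7, 5, 3, 4]
Step 2: Midrank |d_i| (ties get averaged ranks).
ranks: |4|->5, |8|->10.5, |3|->2.5, |4|->5, |7|->8.5, |2|->1, |8|->10.5, |7|->8.5, |5|->7, |3|->2.5, |4|->5
Step 3: Attach original signs; sum ranks with positive sign and with negative sign.
W+ = 10.5 + 5 + 1 + 8.5 + 5 = 30
W- = 5 + 2.5 + 8.5 + 10.5 + 7 + 2.5 = 36
(Check: W+ + W- = 66 should equal n(n+1)/2 = 66.)
Step 4: Test statistic W = min(W+, W-) = 30.
Step 5: Ties in |d|, so use the tie-corrected normal approximation.
        E[W] = n(n+1)/4 = 11*12/4 = 33.
        Tie groups: |d|=3 (t=2), |d|=4 (t=3), |d|=7 (t=2), |d|=8 (t=2); sum(t^3 - t) = 42.
        Var[W] = n(n+1)(2n+1)/24 - sum(t^3-t)/48 = 3036/24 - 42/48 = 125.625.
        z = (W - E[W]) / sqrt(Var[W]) = (30 - 33) / 11.2083 = -0.2677.
        Two-sided p = 2*Phi(z) = 0.788961.
Step 6: alpha = 0.1. fail to reject H0.

W+ = 30, W- = 36, W = min = 30, p = 0.788961, fail to reject H0.


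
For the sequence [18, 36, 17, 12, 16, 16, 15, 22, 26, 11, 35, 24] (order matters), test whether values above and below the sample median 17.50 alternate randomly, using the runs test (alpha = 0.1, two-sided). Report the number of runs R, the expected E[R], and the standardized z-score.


Step 1: Compute median = 17.50; label A = above, B = below.
Labels in order: AABBBBBAABAA  (n_A = 6, n_B = 6)
Step 2: Count runs R = 5.
Step 3: Under H0 (random ordering), E[R] = 2*n_A*n_B/(n_A+n_B) + 1 = 2*6*6/12 + 1 = 7.0000.
        Var[R] = 2*n_A*n_B*(2*n_A*n_B - n_A - n_B) / ((n_A+n_B)^2 * (n_A+n_B-1)) = 4320/1584 = 2.7273.
        SD[R] = 1.6514.
Step 4: Continuity-corrected z = (R + 0.5 - E[R]) / SD[R] = (5 + 0.5 - 7.0000) / 1.6514 = -0.9083.
Step 5: Two-sided p-value via normal approximation = 2*(1 - Phi(|z|)) = 0.363722.
Step 6: alpha = 0.1. fail to reject H0.

R = 5, z = -0.9083, p = 0.363722, fail to reject H0.


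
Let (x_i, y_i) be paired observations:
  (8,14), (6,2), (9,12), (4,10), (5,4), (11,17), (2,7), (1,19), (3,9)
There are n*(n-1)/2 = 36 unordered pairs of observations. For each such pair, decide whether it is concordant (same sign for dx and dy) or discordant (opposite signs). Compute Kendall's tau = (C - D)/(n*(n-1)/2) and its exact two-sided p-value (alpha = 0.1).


Step 1: Enumerate the 36 unordered pairs (i,j) with i<j and classify each by sign(x_j-x_i) * sign(y_j-y_i).
  (1,2):dx=-2,dy=-12->C; (1,3):dx=+1,dy=-2->D; (1,4):dx=-4,dy=-4->C; (1,5):dx=-3,dy=-10->C
  (1,6):dx=+3,dy=+3->C; (1,7):dx=-6,dy=-7->C; (1,8):dx=-7,dy=+5->D; (1,9):dx=-5,dy=-5->C
  (2,3):dx=+3,dy=+10->C; (2,4):dx=-2,dy=+8->D; (2,5):dx=-1,dy=+2->D; (2,6):dx=+5,dy=+15->C
  (2,7):dx=-4,dy=+5->D; (2,8):dx=-5,dy=+17->D; (2,9):dx=-3,dy=+7->D; (3,4):dx=-5,dy=-2->C
  (3,5):dx=-4,dy=-8->C; (3,6):dx=+2,dy=+5->C; (3,7):dx=-7,dy=-5->C; (3,8):dx=-8,dy=+7->D
  (3,9):dx=-6,dy=-3->C; (4,5):dx=+1,dy=-6->D; (4,6):dx=+7,dy=+7->C; (4,7):dx=-2,dy=-3->C
  (4,8):dx=-3,dy=+9->D; (4,9):dx=-1,dy=-1->C; (5,6):dx=+6,dy=+13->C; (5,7):dx=-3,dy=+3->D
  (5,8):dx=-4,dy=+15->D; (5,9):dx=-2,dy=+5->D; (6,7):dx=-9,dy=-10->C; (6,8):dx=-10,dy=+2->D
  (6,9):dx=-8,dy=-8->C; (7,8):dx=-1,dy=+12->D; (7,9):dx=+1,dy=+2->C; (8,9):dx=+2,dy=-10->D
Step 2: C = 20, D = 16, total pairs = 36.
Step 3: tau = (C - D)/(n(n-1)/2) = (20 - 16)/36 = 0.111111.
Step 4: Exact two-sided p-value (enumerate n! = 362880 permutations of y under H0): p = 0.761414.
Step 5: alpha = 0.1. fail to reject H0.

tau_b = 0.1111 (C=20, D=16), p = 0.761414, fail to reject H0.
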